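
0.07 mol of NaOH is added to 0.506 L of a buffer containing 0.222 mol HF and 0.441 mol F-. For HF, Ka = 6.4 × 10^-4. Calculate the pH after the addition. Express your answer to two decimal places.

After neutralization: n(HF) = 0.152 mol, n(F-) = 0.511 mol.
pKa = −log(6.4 × 10^-4) = 3.194
pH = pKa + log([A⁻]/[HA]) = 3.194 + log(0.511/0.152) = 3.194 +0.527

pH = 3.72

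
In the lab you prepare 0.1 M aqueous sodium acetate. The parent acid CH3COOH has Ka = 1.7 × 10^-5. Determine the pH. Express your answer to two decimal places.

CH3COO- is the conjugate base of the weak acid CH3COOH.
Kb = Kw/Ka = 1.0×10^-14 / 1.7 × 10^-5 = 5.88 × 10^-10
From the ICE table, Kb = x²/(0.1 − x) = 5.88 × 10^-10.
Since Kb ≪ C₀, x ≈ √(Kb·C₀) = 7.67 × 10^-6 M.
Check: 0.0077% ionized — well under 5%, approximation valid.
pOH = 5.12, so pH = 14.00 − pOH = 8.88

pH = 8.88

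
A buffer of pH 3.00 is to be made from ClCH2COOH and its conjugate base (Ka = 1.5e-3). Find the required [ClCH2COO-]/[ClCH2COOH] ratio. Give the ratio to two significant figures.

pKa = -log(1.5 × 10^-3) = 2.824
pH = pKa + log(r) ⇒ log(r) = 3.00 − 2.824 = +0.176
r = [ClCH2COO-]/[ClCH2COOH] = 10^(+0.176) = 1.5

ratio = 1.5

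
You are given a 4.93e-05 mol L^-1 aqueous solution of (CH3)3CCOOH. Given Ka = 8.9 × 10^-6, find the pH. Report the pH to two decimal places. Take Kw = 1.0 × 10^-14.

pH = 4.77

(CH3)3CCOOH ⇌ (CH3)3CCOO- + H+
Ka = x²/(4.93e-05 − x) = 8.9 × 10^-6
Here C₀/Ka ≈ 5.54, so the small-x approximation fails. Use the quadratic:
x = [−8.9e-06 + √(8.9e-06² + 1.76e-09)]/2 = 1.70 × 10^-5 M
pH = −log[H+] = −log(1.70 × 10^-5) = 4.77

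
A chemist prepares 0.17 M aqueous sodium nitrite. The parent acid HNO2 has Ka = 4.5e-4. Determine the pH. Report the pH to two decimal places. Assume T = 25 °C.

NO2- is the conjugate base of the weak acid HNO2.
Kb = Kw/Ka = 1.0×10^-14 / 4.5 × 10^-4 = 2.22 × 10^-11
From the ICE table, Kb = [OH-]²/(0.17 − [OH-]) = 2.22 × 10^-11.
Assume [OH-] ≪ 0.17: [OH-] ≈ √(2.22 × 10^-11 × 0.17) = 1.94 × 10^-6 M
([OH-]/C₀ = 0.0011% < 5%, so the approximation holds.)
pOH = 5.71, so pH = 14.00 − pOH = 8.29

pH = 8.29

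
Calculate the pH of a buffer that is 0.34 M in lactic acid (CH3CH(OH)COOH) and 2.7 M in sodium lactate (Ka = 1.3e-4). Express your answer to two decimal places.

pH = 4.79

pKa = −log(1.3 × 10^-4) = 3.886
pH = pKa + log([A⁻]/[HA]) = 3.886 + log(2.7/0.34)
pH = 3.886 + (+0.900) = 4.79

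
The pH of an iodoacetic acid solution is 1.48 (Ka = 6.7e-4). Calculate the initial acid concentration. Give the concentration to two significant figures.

C₀ = 1.7 M

[H+] = 10^(-1.48) = 3.31 × 10^-2 M = x
Ka = x²/(C₀ − x) ⇒ C₀ = x + x²/Ka
C₀ = 3.31 × 10^-2 + (3.31 × 10^-2)²/(6.7 × 10^-4) = 1.67 M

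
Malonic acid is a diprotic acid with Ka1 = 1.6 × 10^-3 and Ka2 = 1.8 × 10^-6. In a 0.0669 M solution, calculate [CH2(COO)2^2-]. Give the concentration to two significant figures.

1.8 × 10^-6 M

First ionization gives [H+] ≈ [CH2(COOH)COO-] = 9.58 × 10^-3 M.
Second step: Ka2 = [H+][CH2(COO)2^2-]/[CH2(COOH)COO-] ≈ [CH2(COO)2^2-] (since [H+] ≈ [CH2(COOH)COO-]).
So [CH2(COO)2^2-] ≈ Ka2.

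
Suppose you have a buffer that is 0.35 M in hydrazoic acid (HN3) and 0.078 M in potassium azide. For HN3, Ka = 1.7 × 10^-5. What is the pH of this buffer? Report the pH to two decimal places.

pKa = −log(1.7 × 10^-5) = 4.770
Using pH = pKa + log([base]/[acid]) with [base]/[acid] = 0.078/0.35:
pH = 4.770 + (-0.652) = 4.12

pH = 4.12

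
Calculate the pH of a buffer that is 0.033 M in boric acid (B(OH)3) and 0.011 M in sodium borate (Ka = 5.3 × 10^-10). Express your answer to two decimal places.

pKa = −log(5.3 × 10^-10) = 9.276
pH = pKa + log([A⁻]/[HA]) = 9.276 + log(0.011/0.033)
pH = 9.276 + (-0.477) = 8.80

pH = 8.80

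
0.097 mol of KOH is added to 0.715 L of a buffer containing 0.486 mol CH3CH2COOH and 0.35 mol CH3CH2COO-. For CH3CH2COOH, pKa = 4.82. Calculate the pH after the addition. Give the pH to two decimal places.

OH- converts CH3CH2COOH to CH3CH2COO-: CH3CH2COOH → 0.389 mol, CH3CH2COO- → 0.447 mol.
pH = pKa + log([A⁻]/[HA]) = 4.82 + log(0.447/0.389) = 4.82 +0.060

pH = 4.88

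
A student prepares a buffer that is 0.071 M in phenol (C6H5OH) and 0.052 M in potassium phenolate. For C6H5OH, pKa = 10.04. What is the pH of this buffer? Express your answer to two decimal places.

pH = 9.90

pH = pKa + log([A⁻]/[HA]) = 10.04 + log(0.052/0.071)
pH = 10.04 + (-0.135) = 9.90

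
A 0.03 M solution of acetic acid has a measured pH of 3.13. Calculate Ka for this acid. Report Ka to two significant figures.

Ka = 1.9 × 10^-5

[H+] = 10^(-3.13) = 7.41 × 10^-4 M
At equilibrium [HA] = 0.03 − 7.41 × 10^-4 = 2.93 × 10^-2 M
Ka = [H+][A-]/[HA] = (7.41 × 10^-4)² / 2.93 × 10^-2 = 1.9 × 10^-5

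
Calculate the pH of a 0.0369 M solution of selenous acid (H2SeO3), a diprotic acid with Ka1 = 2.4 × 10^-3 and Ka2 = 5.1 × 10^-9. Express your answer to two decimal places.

Since Ka1 ≫ Ka2, the first ionization dominates [H+].
Ka1 = x²/(0.0369 − x) = 2.4 × 10^-3
Solving the quadratic: x = (−Ka1 + √(Ka1² + 4·Ka1·C₀))/2 = 8.29 × 10^-3 M
pH = −log(8.29 × 10^-3) = 2.08

pH = 2.08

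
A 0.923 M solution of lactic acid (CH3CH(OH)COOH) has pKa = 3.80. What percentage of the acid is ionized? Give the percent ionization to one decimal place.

1.3%

CH3CH(OH)COOH ⇌ CH3CH(OH)COO- + H+; let x = [H+] at equilibrium.
Ka = 10^(−3.80) = 1.58 × 10^-4
x ≈ √(Ka·C₀) = √(1.58 × 10^-4 × 0.923) = 1.21 × 10^-2 M
Fraction ionized = 1.21 × 10^-2 / 0.923 = 0.0131 → 1.3%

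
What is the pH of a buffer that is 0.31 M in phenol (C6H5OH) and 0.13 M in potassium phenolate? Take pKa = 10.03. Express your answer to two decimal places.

pH = 9.65

Henderson–Hasselbalch: pH = pKa + log([C6H5O-]/[C6H5OH]) = 10.03 + log(0.13/0.31)
pH = 10.03 + (-0.377) = 9.65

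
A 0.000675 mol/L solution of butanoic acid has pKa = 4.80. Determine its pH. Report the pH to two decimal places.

pH = 4.02

CH3(CH2)2COOH ⇌ CH3(CH2)2COO- + H+
Ka = 10^(−4.80) = 1.58 × 10^-5
Let x = [H+] at equilibrium. Ka = x²/(0.000675 − x).
x is not negligible relative to C₀; solve x² + 1.58e-05·x − 1.07e-08 = 0.
x = [−1.58e-05 + √(1.58e-05² + 4.27e-08)]/2 = 9.57 × 10^-5 M
pH = −log(9.57 × 10^-5) = 4.02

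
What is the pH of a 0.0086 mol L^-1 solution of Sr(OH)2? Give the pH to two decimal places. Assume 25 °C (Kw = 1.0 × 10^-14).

pH = 12.24

Sr(OH)2 is a strong base (each formula unit releases 2 OH-); [OH-] = 0.0172 M.
pOH = -log(0.0172) = 1.76
pH = 14.00 - 1.76 = 12.24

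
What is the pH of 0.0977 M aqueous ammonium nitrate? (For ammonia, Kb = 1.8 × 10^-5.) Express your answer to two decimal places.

NH4+ is the conjugate acid of the weak base NH3.
Ka = Kw/Kb = 1.0×10^-14 / 1.8 × 10^-5 = 5.56 × 10^-10
Ka = x²/(0.0977 − x) = 5.56 × 10^-10
Since Ka ≪ C₀, x ≈ √(Ka·C₀) = 7.37 × 10^-6 M.
Check: 0.0075% ionized — well under 5%, approximation valid.
pH = −log(7.37 × 10^-6) = 5.13

pH = 5.13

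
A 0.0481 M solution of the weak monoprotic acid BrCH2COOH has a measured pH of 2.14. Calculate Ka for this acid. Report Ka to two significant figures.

Ka = 1.3 × 10^-3

[H+] = 10^(-2.14) = 7.24 × 10^-3 M
At equilibrium [HA] = 0.0481 − 7.24 × 10^-3 = 4.09 × 10^-2 M
Ka = [H+][A-]/[HA] = (7.24 × 10^-3)² / 4.09 × 10^-2 = 1.3 × 10^-3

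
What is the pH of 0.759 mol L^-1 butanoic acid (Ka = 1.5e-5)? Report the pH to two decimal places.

pH = 2.47

CH3(CH2)2COOH ⇌ CH3(CH2)2COO- + H+
Ka = [H+]²/(0.759 − [H+]) = 1.5 × 10^-5
Neglecting [H+] in the denominator: [H+] = √(1.5 × 10^-5 × 0.759) = 3.37 × 10^-3 M
pH = −log(3.37 × 10^-3) = 2.47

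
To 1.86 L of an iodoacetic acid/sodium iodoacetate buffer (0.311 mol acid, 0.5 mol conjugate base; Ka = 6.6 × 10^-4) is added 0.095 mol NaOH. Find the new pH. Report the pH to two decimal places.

After neutralization: n(ICH2COOH) = 0.216 mol, n(ICH2COO-) = 0.595 mol.
pKa = −log(6.6 × 10^-4) = 3.180
pH = pKa + log([A⁻]/[HA]) = 3.180 + log(0.595/0.216) = 3.180 +0.440

pH = 3.62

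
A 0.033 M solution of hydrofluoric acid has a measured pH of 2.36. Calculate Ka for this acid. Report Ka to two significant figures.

Ka = 6.7 × 10^-4

[H+] = 10^(-2.36) = 4.37 × 10^-3 M
At equilibrium [HA] = 0.033 − 4.37 × 10^-3 = 2.86 × 10^-2 M
Ka = [H+][A-]/[HA] = (4.37 × 10^-3)² / 2.86 × 10^-2 = 6.7 × 10^-4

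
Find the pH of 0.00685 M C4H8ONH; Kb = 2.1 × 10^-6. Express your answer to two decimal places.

C4H8ONH + H2O ⇌ C4H8ONH2+ + OH-
Let x = [OH-] at equilibrium. Kb = x²/(0.00685 − x).
Assume x ≪ 0.00685: x ≈ √(2.1 × 10^-6 × 0.00685) = 1.20 × 10^-4 M
Check: 1.8% ionized — well under 5%, approximation valid.
pOH = 3.92, so pH = 14.00 − pOH = 10.08

pH = 10.08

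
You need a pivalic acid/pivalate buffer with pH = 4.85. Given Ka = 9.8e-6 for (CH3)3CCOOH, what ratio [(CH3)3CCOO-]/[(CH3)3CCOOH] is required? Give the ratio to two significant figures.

pKa = -log(9.8 × 10^-6) = 5.009
pH = pKa + log(r) ⇒ log(r) = 4.85 − 5.009 = -0.159
r = [(CH3)3CCOO-]/[(CH3)3CCOOH] = 10^(-0.159) = 0.693

ratio = 0.69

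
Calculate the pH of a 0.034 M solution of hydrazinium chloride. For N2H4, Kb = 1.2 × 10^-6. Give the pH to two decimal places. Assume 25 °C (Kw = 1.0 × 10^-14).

pH = 4.77

N2H5+ is the conjugate acid of the weak base N2H4.
Ka = Kw/Kb = 1.0×10^-14 / 1.2 × 10^-6 = 8.33 × 10^-9
Let x = [H+] at equilibrium. Ka = x²/(0.034 − x).
Neglecting x in the denominator: x = √(8.33 × 10^-9 × 0.034) = 1.68 × 10^-5 M
(x/C₀ = 0.049% < 5%, so the approximation holds.)
pH = −log(1.68 × 10^-5) = 4.77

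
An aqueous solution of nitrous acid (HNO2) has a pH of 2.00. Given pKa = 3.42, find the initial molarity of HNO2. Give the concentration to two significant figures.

[H+] = 10^(-2.00) = 1.00 × 10^-2 M = x
Ka = 10^(−3.42) = 3.80 × 10^-4
Ka = x²/(C₀ − x) ⇒ C₀ = x + x²/Ka
C₀ = 1.00 × 10^-2 + (1.00 × 10^-2)²/(3.80 × 10^-4) = 2.73 × 10^-1 M

C₀ = 2.7 × 10^-1 M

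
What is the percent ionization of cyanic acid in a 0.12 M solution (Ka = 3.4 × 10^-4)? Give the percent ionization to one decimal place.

HOCN ⇌ OCN- + H+; let x = [H+] at equilibrium.
Solve x² + 0.00034x − 4.08e-05 = 0 → x = 6.22 × 10^-3 M
% ionization = x/C₀ × 100% = 6.22 × 10^-3/0.12 × 100% = 5.2%

5.2%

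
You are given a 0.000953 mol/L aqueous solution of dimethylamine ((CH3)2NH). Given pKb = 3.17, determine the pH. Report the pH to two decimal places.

pH = 10.73

(CH3)2NH + H2O ⇌ (CH3)2NH2+ + OH-
Kb = 10^(−3.17) = 6.76 × 10^-4
Let x = [OH-] at equilibrium. Kb = x²/(0.000953 − x).
x is not negligible relative to C₀; solve x² + 0.000676·x − 6.44e-07 = 0.
x = (−Kb + √(Kb² + 4·Kb·C₀))/2 = 5.33 × 10^-4 M
pOH = −log(5.33 × 10^-4) = 3.27; pH = 14.00 − 3.27 = 10.73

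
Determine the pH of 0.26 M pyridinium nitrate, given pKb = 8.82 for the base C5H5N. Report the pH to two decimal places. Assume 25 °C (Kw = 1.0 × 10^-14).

pH = 2.88

C5H5NH+ is the conjugate acid of the weak base C5H5N.
Kb = 10^(−8.82) = 1.51 × 10^-9
Ka = Kw/Kb = 1.0×10^-14 / 1.51 × 10^-9 = 6.62 × 10^-6
From the ICE table, Ka = [H+]²/(0.26 − [H+]) = 6.62 × 10^-6.
Since Ka ≪ C₀, [H+] ≈ √(Ka·C₀) = 1.31 × 10^-3 M.
pH = −log(1.31 × 10^-3) = 2.88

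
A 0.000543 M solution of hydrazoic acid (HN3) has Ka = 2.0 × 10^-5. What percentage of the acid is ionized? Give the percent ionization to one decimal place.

HN3 ⇌ N3- + H+; let x = [H+] at equilibrium.
Solve x² + 2e-05x − 1.09e-08 = 0 → x = 9.47 × 10^-5 M
% ionization = x/C₀ × 100% = 9.47 × 10^-5/0.000543 × 100% = 17.4%

17.4%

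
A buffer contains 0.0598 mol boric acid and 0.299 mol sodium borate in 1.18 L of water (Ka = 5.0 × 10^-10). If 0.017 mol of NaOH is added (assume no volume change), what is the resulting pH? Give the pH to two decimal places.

OH- converts B(OH)3 to B(OH)4-: B(OH)3 → 0.0428 mol, B(OH)4- → 0.316 mol.
pKa = −log(5.0 × 10^-10) = 9.301
pH = pKa + log([A⁻]/[HA]) = 9.301 + log(0.316/0.0428) = 9.301 +0.868

pH = 10.17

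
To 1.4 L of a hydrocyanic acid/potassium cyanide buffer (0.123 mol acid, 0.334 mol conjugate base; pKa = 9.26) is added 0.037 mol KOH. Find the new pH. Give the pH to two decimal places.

OH- converts HCN to CN-: HCN → 0.086 mol, CN- → 0.371 mol.
Henderson–Hasselbalch with mole ratio 0.371/0.086: pH = 9.26 + (+0.635)

pH = 9.89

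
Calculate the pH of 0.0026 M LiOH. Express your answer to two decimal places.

LiOH is a strong base; [OH-] = 0.0026 M.
pOH = -log(0.0026) = 2.59
pH = 14.00 - 2.59 = 11.41

pH = 11.41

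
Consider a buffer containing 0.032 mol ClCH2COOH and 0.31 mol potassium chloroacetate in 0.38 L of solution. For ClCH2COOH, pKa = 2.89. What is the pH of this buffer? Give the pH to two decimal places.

Using pH = pKa + log([base]/[acid]) with [base]/[acid] = 0.31/0.032:
pH = 2.89 + (+0.986) = 3.88

pH = 3.88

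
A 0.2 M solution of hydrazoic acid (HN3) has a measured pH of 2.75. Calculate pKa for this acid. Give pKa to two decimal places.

[H+] = 10^(-2.75) = 1.78 × 10^-3 M
At equilibrium [HA] = 0.2 − 1.78 × 10^-3 = 1.98 × 10^-1 M
Ka = [H+][A-]/[HA] = (1.78 × 10^-3)² / 1.98 × 10^-1 = 1.60 × 10^-5
pKa = -log(1.60 × 10^-5) = 4.80

pKa = 4.80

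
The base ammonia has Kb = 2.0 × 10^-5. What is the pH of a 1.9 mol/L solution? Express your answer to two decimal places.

pH = 11.79

NH3 + H2O ⇌ NH4+ + OH-
From the ICE table, Kb = x²/(1.9 − x) = 2.0 × 10^-5.
Since Kb ≪ C₀, x ≈ √(Kb·C₀) = 6.16 × 10^-3 M.
Check: 0.32% ionized — well under 5%, approximation valid.
pOH = 2.21, so pH = 14.00 − pOH = 11.79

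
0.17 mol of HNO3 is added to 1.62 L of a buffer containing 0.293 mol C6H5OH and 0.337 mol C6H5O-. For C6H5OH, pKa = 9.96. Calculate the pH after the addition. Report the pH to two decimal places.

Added H+ converts C6H5O- to C6H5OH: C6H5OH → 0.463 mol, C6H5O- → 0.167 mol.
pH = pKa + log([A⁻]/[HA]) = 9.96 + log(0.167/0.463) = 9.96 -0.443

pH = 9.52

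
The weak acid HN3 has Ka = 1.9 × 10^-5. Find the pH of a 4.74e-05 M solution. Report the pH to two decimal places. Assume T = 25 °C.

HN3 ⇌ N3- + H+
Ka = x²/(4.74e-05 − x) = 1.9 × 10^-5
Here C₀/Ka ≈ 2.49, so the small-x approximation fails. Use the quadratic:
x = (−Ka + √(Ka² + 4·Ka·C₀))/2 = 2.20 × 10^-5 M
pH = −log(2.20 × 10^-5) = 4.66

pH = 4.66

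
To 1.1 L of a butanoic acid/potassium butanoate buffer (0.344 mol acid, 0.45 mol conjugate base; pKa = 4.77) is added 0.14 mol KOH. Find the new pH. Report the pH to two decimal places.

OH- converts CH3(CH2)2COOH to CH3(CH2)2COO-: CH3(CH2)2COOH → 0.204 mol, CH3(CH2)2COO- → 0.59 mol.
pH = pKa + log([A⁻]/[HA]) = 4.77 + log(0.59/0.204) = 4.77 +0.461

pH = 5.23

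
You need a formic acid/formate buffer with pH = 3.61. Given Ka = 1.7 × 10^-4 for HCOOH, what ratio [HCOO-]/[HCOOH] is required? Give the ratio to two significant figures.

ratio = 0.69

pKa = -log(1.7 × 10^-4) = 3.770
pH = pKa + log(r) ⇒ log(r) = 3.61 − 3.770 = -0.160
r = [HCOO-]/[HCOOH] = 10^(-0.160) = 0.692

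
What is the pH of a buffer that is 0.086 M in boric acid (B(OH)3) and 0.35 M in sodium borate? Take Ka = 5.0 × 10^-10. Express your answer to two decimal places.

pKa = −log(5.0 × 10^-10) = 9.301
Using pH = pKa + log([base]/[acid]) with [base]/[acid] = 0.35/0.086:
pH = 9.301 + (+0.610) = 9.91

pH = 9.91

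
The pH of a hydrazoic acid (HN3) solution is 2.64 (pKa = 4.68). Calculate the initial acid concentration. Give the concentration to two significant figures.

C₀ = 2.5 × 10^-1 M

[H+] = 10^(-2.64) = 2.29 × 10^-3 M = x
Ka = 10^(−4.68) = 2.09 × 10^-5
Ka = x²/(C₀ − x) ⇒ C₀ = x + x²/Ka
C₀ = 2.29 × 10^-3 + (2.29 × 10^-3)²/(2.09 × 10^-5) = 2.53 × 10^-1 M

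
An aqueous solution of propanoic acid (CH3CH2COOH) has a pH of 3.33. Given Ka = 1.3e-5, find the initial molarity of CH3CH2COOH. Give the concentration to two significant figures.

C₀ = 1.7 × 10^-2 M

[H+] = 10^(-3.33) = 4.68 × 10^-4 M = x
Ka = x²/(C₀ − x) ⇒ C₀ = x + x²/Ka
C₀ = 4.68 × 10^-4 + (4.68 × 10^-4)²/(1.3 × 10^-5) = 1.73 × 10^-2 M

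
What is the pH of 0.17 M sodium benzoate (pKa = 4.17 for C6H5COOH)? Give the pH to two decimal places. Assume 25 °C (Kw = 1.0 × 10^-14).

C6H5COO- is the conjugate base of the weak acid C6H5COOH.
Ka = 10^(−4.17) = 6.76 × 10^-5
Kb = Kw/Ka = 1.0×10^-14 / 6.76 × 10^-5 = 1.48 × 10^-10
Kb = [OH-]²/(0.17 − [OH-]) = 1.48 × 10^-10
Neglecting [OH-] in the denominator: [OH-] = √(1.48 × 10^-10 × 0.17) = 5.02 × 10^-6 M
Check: 0.003% ionized — well under 5%, approximation valid.
pOH = −log(5.02 × 10^-6) = 5.30; pH = 14.00 − 5.30 = 8.70

pH = 8.70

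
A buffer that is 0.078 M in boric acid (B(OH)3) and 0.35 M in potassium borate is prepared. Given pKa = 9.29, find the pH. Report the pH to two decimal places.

pH = pKa + log([A⁻]/[HA]) = 9.29 + log(0.35/0.078)
pH = 9.29 + (+0.652) = 9.94

pH = 9.94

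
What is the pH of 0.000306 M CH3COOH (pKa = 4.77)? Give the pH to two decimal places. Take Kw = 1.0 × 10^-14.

pH = 4.19

CH3COOH ⇌ CH3COO- + H+
Ka = 10^(−4.77) = 1.70 × 10^-5
Ka = [H+]²/(0.000306 − [H+]) = 1.70 × 10^-5
Here C₀/Ka ≈ 18, so the small-[H+] approximation fails. Use the quadratic:
[H+] = [−1.7e-05 + √(1.7e-05² + 2.08e-08)]/2 = 6.41 × 10^-5 M
pH = −log(6.41 × 10^-5) = 4.19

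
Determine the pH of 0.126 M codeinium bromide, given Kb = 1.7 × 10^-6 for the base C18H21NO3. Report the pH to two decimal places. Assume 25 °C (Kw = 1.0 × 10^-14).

C18H22NO3+ is the conjugate acid of the weak base C18H21NO3.
Ka = Kw/Kb = 1.0×10^-14 / 1.7 × 10^-6 = 5.88 × 10^-9
From the ICE table, Ka = [H+]²/(0.126 − [H+]) = 5.88 × 10^-9.
Since Ka ≪ C₀, [H+] ≈ √(Ka·C₀) = 2.72 × 10^-5 M.
([H+]/C₀ = 0.022% < 5%, so the approximation holds.)
pH = −log(2.72 × 10^-5) = 4.57

pH = 4.57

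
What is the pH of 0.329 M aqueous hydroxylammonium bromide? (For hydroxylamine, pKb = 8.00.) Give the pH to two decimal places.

pH = 3.24

NH3OH+ is the conjugate acid of the weak base NH2OH.
Kb = 10^(−8.00) = 1.00 × 10^-8
Ka = Kw/Kb = 1.0×10^-14 / 1.00 × 10^-8 = 1.00 × 10^-6
From the ICE table, Ka = [H+]²/(0.329 − [H+]) = 1.00 × 10^-6.
Neglecting [H+] in the denominator: [H+] = √(1.00 × 10^-6 × 0.329) = 5.74 × 10^-4 M
pH = −log[H+] = −log(5.74 × 10^-4) = 3.24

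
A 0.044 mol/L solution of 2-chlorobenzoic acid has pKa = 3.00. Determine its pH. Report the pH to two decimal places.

ClC6H4COOH ⇌ ClC6H4COO- + H+
Ka = 10^(−3.00) = 1.00 × 10^-3
Ka = [H+]²/(0.044 − [H+]) = 1.00 × 10^-3
[H+] is not negligible relative to C₀; solve [H+]² + 0.001·[H+] − 4.4e-05 = 0.
[H+] = [−0.001 + √(0.001² + 0.000176)]/2 = 6.15 × 10^-3 M
pH = −log(6.15 × 10^-3) = 2.21

pH = 2.21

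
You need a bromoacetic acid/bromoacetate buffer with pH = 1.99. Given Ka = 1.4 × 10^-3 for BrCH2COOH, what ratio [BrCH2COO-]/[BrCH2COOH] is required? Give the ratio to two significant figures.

pKa = -log(1.4 × 10^-3) = 2.854
pH = pKa + log(r) ⇒ log(r) = 1.99 − 2.854 = -0.864
r = [BrCH2COO-]/[BrCH2COOH] = 10^(-0.864) = 0.137

ratio = 0.14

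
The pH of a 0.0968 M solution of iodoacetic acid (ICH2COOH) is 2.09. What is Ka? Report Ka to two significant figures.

Ka = 7.5 × 10^-4

[H+] = 10^(-2.09) = 8.13 × 10^-3 M
At equilibrium [HA] = 0.0968 − 8.13 × 10^-3 = 8.87 × 10^-2 M
Ka = [H+][A-]/[HA] = (8.13 × 10^-3)² / 8.87 × 10^-2 = 7.5 × 10^-4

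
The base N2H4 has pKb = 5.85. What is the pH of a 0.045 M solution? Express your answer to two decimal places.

N2H4 + H2O ⇌ N2H5+ + OH-
Kb = 10^(−5.85) = 1.41 × 10^-6
From the ICE table, Kb = [OH-]²/(0.045 − [OH-]) = 1.41 × 10^-6.
Neglecting [OH-] in the denominator: [OH-] = √(1.41 × 10^-6 × 0.045) = 2.52 × 10^-4 M
pOH = 3.60, so pH = 14.00 − pOH = 10.40

pH = 10.40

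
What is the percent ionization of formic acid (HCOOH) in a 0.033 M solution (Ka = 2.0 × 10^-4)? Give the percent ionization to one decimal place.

7.5%

HCOOH ⇌ HCOO- + H+; let x = [H+] at equilibrium.
Solve x² + 0.0002x − 6.6e-06 = 0 → x = 2.47 × 10^-3 M
% ionization = x/C₀ × 100% = 2.47 × 10^-3/0.033 × 100% = 7.5%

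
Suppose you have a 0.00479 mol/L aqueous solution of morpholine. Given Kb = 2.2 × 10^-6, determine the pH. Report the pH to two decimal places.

C4H8ONH + H2O ⇌ C4H8ONH2+ + OH-
Kb = [OH-]²/(0.00479 − [OH-]) = 2.2 × 10^-6
Neglecting [OH-] in the denominator: [OH-] = √(2.2 × 10^-6 × 0.00479) = 1.03 × 10^-4 M
pOH = −log(1.03 × 10^-4) = 3.99; pH = 14.00 − 3.99 = 10.01

pH = 10.01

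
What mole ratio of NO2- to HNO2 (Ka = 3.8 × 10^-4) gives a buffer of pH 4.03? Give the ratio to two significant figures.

pKa = -log(3.8 × 10^-4) = 3.420
pH = pKa + log(r) ⇒ log(r) = 4.03 − 3.420 = +0.610
r = [NO2-]/[HNO2] = 10^(+0.610) = 4.07

ratio = 4.1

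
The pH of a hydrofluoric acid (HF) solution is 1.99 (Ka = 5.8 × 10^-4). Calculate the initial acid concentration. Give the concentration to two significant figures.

C₀ = 1.9 × 10^-1 M

[H+] = 10^(-1.99) = 1.02 × 10^-2 M = x
Ka = x²/(C₀ − x) ⇒ C₀ = x + x²/Ka
C₀ = 1.02 × 10^-2 + (1.02 × 10^-2)²/(5.8 × 10^-4) = 1.90 × 10^-1 M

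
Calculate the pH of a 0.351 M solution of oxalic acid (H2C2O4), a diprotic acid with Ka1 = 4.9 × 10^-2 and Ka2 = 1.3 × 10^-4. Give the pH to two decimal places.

Ka1 ≫ Ka2, so treat the first dissociation as the only significant source of H+.
Ka1 = x²/(0.351 − x) = 4.9 × 10^-2
Solving the quadratic: x = (−Ka1 + √(Ka1² + 4·Ka1·C₀))/2 = 1.09 × 10^-1 M
pH = −log(1.09 × 10^-1) = 0.96

pH = 0.96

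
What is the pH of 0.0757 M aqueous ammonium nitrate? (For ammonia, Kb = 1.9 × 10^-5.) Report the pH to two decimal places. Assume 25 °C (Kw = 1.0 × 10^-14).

pH = 5.20

NH4+ is the conjugate acid of the weak base NH3.
Ka = Kw/Kb = 1.0×10^-14 / 1.9 × 10^-5 = 5.26 × 10^-10
Let x = [H+] at equilibrium. Ka = x²/(0.0757 − x).
Neglecting x in the denominator: x = √(5.26 × 10^-10 × 0.0757) = 6.31 × 10^-6 M
pH = −log(6.31 × 10^-6) = 5.20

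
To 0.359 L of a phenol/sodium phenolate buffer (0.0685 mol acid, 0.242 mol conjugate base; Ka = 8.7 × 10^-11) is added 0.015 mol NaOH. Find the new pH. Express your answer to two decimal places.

After neutralization: n(C6H5OH) = 0.0535 mol, n(C6H5O-) = 0.257 mol.
pKa = −log(8.7 × 10^-11) = 10.060
pH = pKa + log([A⁻]/[HA]) = 10.060 + log(0.257/0.0535) = 10.060 +0.682

pH = 10.74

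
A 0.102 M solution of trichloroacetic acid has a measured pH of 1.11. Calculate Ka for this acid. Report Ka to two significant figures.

[H+] = 10^(-1.11) = 7.76 × 10^-2 M
At equilibrium [HA] = 0.102 − 7.76 × 10^-2 = 2.44 × 10^-2 M
Ka = [H+][A-]/[HA] = (7.76 × 10^-2)² / 2.44 × 10^-2 = 2.5 × 10^-1

Ka = 2.5 × 10^-1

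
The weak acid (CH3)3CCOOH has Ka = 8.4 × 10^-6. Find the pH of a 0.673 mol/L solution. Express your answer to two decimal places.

pH = 2.62

(CH3)3CCOOH ⇌ (CH3)3CCOO- + H+
Ka = [H+]²/(0.673 − [H+]) = 8.4 × 10^-6
Since Ka ≪ C₀, [H+] ≈ √(Ka·C₀) = 2.38 × 10^-3 M.
([H+]/C₀ = 0.35% < 5%, so the approximation holds.)
pH = −log(2.38 × 10^-3) = 2.62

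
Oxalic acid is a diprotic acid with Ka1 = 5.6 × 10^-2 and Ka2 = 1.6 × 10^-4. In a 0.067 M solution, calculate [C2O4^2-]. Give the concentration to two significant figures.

First ionization gives [H+] ≈ [HC2O4-] = 3.93 × 10^-2 M.
Second step: Ka2 = [H+][C2O4^2-]/[HC2O4-] ≈ [C2O4^2-] (since [H+] ≈ [HC2O4-]).
So [C2O4^2-] ≈ Ka2.

1.6 × 10^-4 M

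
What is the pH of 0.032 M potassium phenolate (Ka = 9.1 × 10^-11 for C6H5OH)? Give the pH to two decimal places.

pH = 11.26

C6H5O- is the conjugate base of the weak acid C6H5OH.
Kb = Kw/Ka = 1.0×10^-14 / 9.1 × 10^-11 = 1.10 × 10^-4
Let x = [OH-] at equilibrium. Kb = x²/(0.032 − x).
The 5% rule fails; solving x² + Kb·x − Kb·C₀ = 0 exactly:
x = [−0.00011 + √(0.00011² + 1.41e-05)]/2 = 1.82 × 10^-3 M
pOH = −log(1.82 × 10^-3) = 2.74; pH = 14.00 − 2.74 = 11.26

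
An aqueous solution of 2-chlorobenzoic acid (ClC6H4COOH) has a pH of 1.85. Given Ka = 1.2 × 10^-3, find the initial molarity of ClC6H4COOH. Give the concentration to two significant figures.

C₀ = 1.8 × 10^-1 M

[H+] = 10^(-1.85) = 1.41 × 10^-2 M = x
Ka = x²/(C₀ − x) ⇒ C₀ = x + x²/Ka
C₀ = 1.41 × 10^-2 + (1.41 × 10^-2)²/(1.2 × 10^-3) = 1.80 × 10^-1 M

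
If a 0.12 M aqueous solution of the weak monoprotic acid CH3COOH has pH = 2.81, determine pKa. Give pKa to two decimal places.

pKa = 4.69

[H+] = 10^(-2.81) = 1.55 × 10^-3 M
At equilibrium [HA] = 0.12 − 1.55 × 10^-3 = 1.18 × 10^-1 M
Ka = [H+][A-]/[HA] = (1.55 × 10^-3)² / 1.18 × 10^-1 = 2.04 × 10^-5
pKa = -log(2.04 × 10^-5) = 4.69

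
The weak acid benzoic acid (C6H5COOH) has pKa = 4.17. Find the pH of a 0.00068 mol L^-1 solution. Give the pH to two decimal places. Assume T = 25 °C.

C6H5COOH ⇌ C6H5COO- + H+
Ka = 10^(−4.17) = 6.76 × 10^-5
From the ICE table, Ka = [H+]²/(0.00068 − [H+]) = 6.76 × 10^-5.
The 5% rule fails; solving [H+]² + Ka·[H+] − Ka·C₀ = 0 exactly:
[H+] = [−6.76e-05 + √(6.76e-05² + 1.84e-07)]/2 = 1.83 × 10^-4 M
pH = −log[H+] = −log(1.83 × 10^-4) = 3.74

pH = 3.74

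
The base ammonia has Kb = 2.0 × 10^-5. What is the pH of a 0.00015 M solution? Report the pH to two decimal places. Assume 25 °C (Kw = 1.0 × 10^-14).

pH = 9.66

NH3 + H2O ⇌ NH4+ + OH-
Kb = x²/(0.00015 − x) = 2.0 × 10^-5
Here C₀/Kb ≈ 7.5, so the small-x approximation fails. Use the quadratic:
x = (−Kb + √(Kb² + 4·Kb·C₀))/2 = 4.57 × 10^-5 M
pOH = 4.34, so pH = 14.00 − pOH = 9.66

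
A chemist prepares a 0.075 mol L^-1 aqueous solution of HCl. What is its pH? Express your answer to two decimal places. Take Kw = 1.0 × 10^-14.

HCl is a strong acid and dissociates completely, so [H+] = 0.075 M.
pH = -log(0.075) = 1.12

pH = 1.12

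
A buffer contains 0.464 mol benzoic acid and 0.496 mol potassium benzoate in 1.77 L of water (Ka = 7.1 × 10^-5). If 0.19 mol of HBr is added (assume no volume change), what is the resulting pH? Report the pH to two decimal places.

pH = 3.82

Added H+ converts C6H5COO- to C6H5COOH: C6H5COOH → 0.654 mol, C6H5COO- → 0.306 mol.
pKa = −log(7.1 × 10^-5) = 4.149
pH = pKa + log(n_C6H5COO-/n_C6H5COOH) = 4.149 + log(0.306/0.654) = 4.149 + (-0.330)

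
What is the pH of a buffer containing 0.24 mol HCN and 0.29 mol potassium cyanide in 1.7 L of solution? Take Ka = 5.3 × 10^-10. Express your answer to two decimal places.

pKa = −log(5.3 × 10^-10) = 9.276
Using pH = pKa + log([base]/[acid]) with [base]/[acid] = 0.29/0.24:
pH = 9.276 + (+0.082) = 9.36

pH = 9.36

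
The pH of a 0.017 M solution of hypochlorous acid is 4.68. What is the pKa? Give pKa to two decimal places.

pKa = 7.59

[H+] = 10^(-4.68) = 2.09 × 10^-5 M
At equilibrium [HA] = 0.017 − 2.09 × 10^-5 = 1.70 × 10^-2 M
Ka = [H+][A-]/[HA] = (2.09 × 10^-5)² / 1.70 × 10^-2 = 2.57 × 10^-8
pKa = -log(2.57 × 10^-8) = 7.59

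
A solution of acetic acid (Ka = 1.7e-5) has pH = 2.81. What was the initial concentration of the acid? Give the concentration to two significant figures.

C₀ = 1.4 × 10^-1 M

[H+] = 10^(-2.81) = 1.55 × 10^-3 M = x
Ka = x²/(C₀ − x) ⇒ C₀ = x + x²/Ka
C₀ = 1.55 × 10^-3 + (1.55 × 10^-3)²/(1.7 × 10^-5) = 1.43 × 10^-1 M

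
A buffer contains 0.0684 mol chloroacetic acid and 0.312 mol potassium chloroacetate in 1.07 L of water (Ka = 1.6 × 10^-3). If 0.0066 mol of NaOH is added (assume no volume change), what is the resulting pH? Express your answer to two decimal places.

OH- converts ClCH2COOH to ClCH2COO-: ClCH2COOH → 0.0618 mol, ClCH2COO- → 0.319 mol.
pKa = −log(1.6 × 10^-3) = 2.796
pH = pKa + log([A⁻]/[HA]) = 2.796 + log(0.319/0.0618) = 2.796 +0.713

pH = 3.51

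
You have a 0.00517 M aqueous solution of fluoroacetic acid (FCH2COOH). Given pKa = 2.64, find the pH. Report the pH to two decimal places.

pH = 2.61

FCH2COOH ⇌ FCH2COO- + H+
Ka = 10^(−2.64) = 2.29 × 10^-3
Ka = [H+]²/(0.00517 − [H+]) = 2.29 × 10^-3
[H+] is not negligible relative to C₀; solve [H+]² + 0.00229·[H+] − 1.18e-05 = 0.
[H+] = [−0.00229 + √(0.00229² + 4.74e-05)]/2 = 2.48 × 10^-3 M
pH = −log(2.48 × 10^-3) = 2.61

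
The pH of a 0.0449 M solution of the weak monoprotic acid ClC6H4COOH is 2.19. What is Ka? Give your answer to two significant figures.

Ka = 1.1 × 10^-3

[H+] = 10^(-2.19) = 6.46 × 10^-3 M
At equilibrium [HA] = 0.0449 − 6.46 × 10^-3 = 3.84 × 10^-2 M
Ka = [H+][A-]/[HA] = (6.46 × 10^-3)² / 3.84 × 10^-2 = 1.1 × 10^-3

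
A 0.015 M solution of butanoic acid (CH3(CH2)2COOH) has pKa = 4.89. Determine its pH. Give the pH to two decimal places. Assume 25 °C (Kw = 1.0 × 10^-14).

pH = 3.36

CH3(CH2)2COOH ⇌ CH3(CH2)2COO- + H+
Ka = 10^(−4.89) = 1.29 × 10^-5
From the ICE table, Ka = x²/(0.015 − x) = 1.29 × 10^-5.
Neglecting x in the denominator: x = √(1.29 × 10^-5 × 0.015) = 4.40 × 10^-4 M
Check: 2.9% ionized — well under 5%, approximation valid.
pH = −log(4.40 × 10^-4) = 3.36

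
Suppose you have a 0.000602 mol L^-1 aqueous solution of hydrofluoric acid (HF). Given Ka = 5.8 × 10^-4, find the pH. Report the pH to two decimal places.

HF ⇌ F- + H+
Ka = x²/(0.000602 − x) = 5.8 × 10^-4
x is not negligible relative to C₀; solve x² + 0.00058·x − 3.49e-07 = 0.
x = (−Ka + √(Ka² + 4·Ka·C₀))/2 = 3.68 × 10^-4 M
pH = −log[H+] = −log(3.68 × 10^-4) = 3.43

pH = 3.43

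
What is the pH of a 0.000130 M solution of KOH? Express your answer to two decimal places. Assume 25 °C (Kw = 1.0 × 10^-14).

KOH is a strong base; [OH-] = 0.00013 M.
pOH = -log(0.00013) = 3.89
pH = 14.00 - 3.89 = 10.11

pH = 10.11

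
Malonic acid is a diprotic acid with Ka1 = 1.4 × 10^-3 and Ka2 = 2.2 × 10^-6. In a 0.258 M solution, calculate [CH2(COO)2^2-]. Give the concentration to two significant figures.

First ionization gives [H+] ≈ [CH2(COOH)COO-] = 1.83 × 10^-2 M.
Second step: Ka2 = [H+][CH2(COO)2^2-]/[CH2(COOH)COO-] ≈ [CH2(COO)2^2-] (since [H+] ≈ [CH2(COOH)COO-]).
So [CH2(COO)2^2-] ≈ Ka2.

2.2 × 10^-6 M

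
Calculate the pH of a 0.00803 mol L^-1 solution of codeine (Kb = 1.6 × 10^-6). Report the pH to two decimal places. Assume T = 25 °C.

C18H21NO3 + H2O ⇌ C18H22NO3+ + OH-
Kb = x²/(0.00803 − x) = 1.6 × 10^-6
Neglecting x in the denominator: x = √(1.6 × 10^-6 × 0.00803) = 1.13 × 10^-4 M
(x/C₀ = 1.4% < 5%, so the approximation holds.)
pOH = 3.95, so pH = 14.00 − pOH = 10.05

pH = 10.05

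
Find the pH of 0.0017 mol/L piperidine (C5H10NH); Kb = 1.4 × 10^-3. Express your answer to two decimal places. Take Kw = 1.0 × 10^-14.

C5H10NH + H2O ⇌ C5H10NH2+ + OH-
Kb = [OH-]²/(0.0017 − [OH-]) = 1.4 × 10^-3
Here C₀/Kb ≈ 1.21, so the small-[OH-] approximation fails. Use the quadratic:
[OH-] = (−Kb + √(Kb² + 4·Kb·C₀))/2 = 9.94 × 10^-4 M
pOH = 3.00, so pH = 14.00 − pOH = 11.00

pH = 11.00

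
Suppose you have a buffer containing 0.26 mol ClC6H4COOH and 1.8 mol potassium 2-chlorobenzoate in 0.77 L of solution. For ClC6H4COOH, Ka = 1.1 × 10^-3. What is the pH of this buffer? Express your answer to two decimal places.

pH = 3.80

pKa = −log(1.1 × 10^-3) = 2.959
Henderson–Hasselbalch: pH = pKa + log([ClC6H4COO-]/[ClC6H4COOH]) = 2.959 + log(1.8/0.26)
pH = 2.959 + (+0.840) = 3.80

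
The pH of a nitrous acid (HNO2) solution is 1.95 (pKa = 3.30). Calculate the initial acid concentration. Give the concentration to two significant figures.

C₀ = 2.6 × 10^-1 M

[H+] = 10^(-1.95) = 1.12 × 10^-2 M = x
Ka = 10^(−3.30) = 5.01 × 10^-4
Ka = x²/(C₀ − x) ⇒ C₀ = x + x²/Ka
C₀ = 1.12 × 10^-2 + (1.12 × 10^-2)²/(5.01 × 10^-4) = 2.62 × 10^-1 M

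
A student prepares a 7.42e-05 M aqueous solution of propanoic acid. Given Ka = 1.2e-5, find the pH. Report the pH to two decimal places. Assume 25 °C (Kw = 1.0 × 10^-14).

pH = 4.61

CH3CH2COOH ⇌ CH3CH2COO- + H+
From the ICE table, Ka = [H+]²/(7.42e-05 − [H+]) = 1.2 × 10^-5.
Here C₀/Ka ≈ 6.18, so the small-[H+] approximation fails. Use the quadratic:
[H+] = (−Ka + √(Ka² + 4·Ka·C₀))/2 = 2.44 × 10^-5 M
pH = −log[H+] = −log(2.44 × 10^-5) = 4.61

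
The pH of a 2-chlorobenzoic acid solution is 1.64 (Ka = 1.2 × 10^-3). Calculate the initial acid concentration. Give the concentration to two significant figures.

[H+] = 10^(-1.64) = 2.29 × 10^-2 M = x
Ka = x²/(C₀ − x) ⇒ C₀ = x + x²/Ka
C₀ = 2.29 × 10^-2 + (2.29 × 10^-2)²/(1.2 × 10^-3) = 4.60 × 10^-1 M

C₀ = 4.6 × 10^-1 M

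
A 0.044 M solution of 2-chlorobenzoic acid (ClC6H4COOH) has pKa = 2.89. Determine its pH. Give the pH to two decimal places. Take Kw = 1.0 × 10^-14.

ClC6H4COOH ⇌ ClC6H4COO- + H+
Ka = 10^(−2.89) = 1.29 × 10^-3
From the ICE table, Ka = [H+]²/(0.044 − [H+]) = 1.29 × 10^-3.
The 5% rule fails; solving [H+]² + Ka·[H+] − Ka·C₀ = 0 exactly:
[H+] = (−Ka + √(Ka² + 4·Ka·C₀))/2 = 6.92 × 10^-3 M
pH = −log[H+] = −log(6.92 × 10^-3) = 2.16

pH = 2.16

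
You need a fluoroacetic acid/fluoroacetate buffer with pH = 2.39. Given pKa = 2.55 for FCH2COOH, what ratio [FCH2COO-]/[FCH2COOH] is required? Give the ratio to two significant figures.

pH = pKa + log(r) ⇒ log(r) = 2.39 − 2.55 = -0.16
r = [FCH2COO-]/[FCH2COOH] = 10^(-0.16) = 0.692

ratio = 0.69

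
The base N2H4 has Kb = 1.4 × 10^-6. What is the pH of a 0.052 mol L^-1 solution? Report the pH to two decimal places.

N2H4 + H2O ⇌ N2H5+ + OH-
From the ICE table, Kb = [OH-]²/(0.052 − [OH-]) = 1.4 × 10^-6.
Since Kb ≪ C₀, [OH-] ≈ √(Kb·C₀) = 2.70 × 10^-4 M.
Check: 0.52% ionized — well under 5%, approximation valid.
pOH = −log(2.70 × 10^-4) = 3.57; pH = 14.00 − 3.57 = 10.43

pH = 10.43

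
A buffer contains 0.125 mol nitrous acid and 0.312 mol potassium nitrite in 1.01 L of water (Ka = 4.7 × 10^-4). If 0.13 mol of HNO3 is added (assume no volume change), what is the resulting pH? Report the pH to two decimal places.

pH = 3.18

Added H+ converts NO2- to HNO2: HNO2 → 0.255 mol, NO2- → 0.182 mol.
pKa = −log(4.7 × 10^-4) = 3.328
pH = pKa + log([A⁻]/[HA]) = 3.328 + log(0.182/0.255) = 3.328 -0.146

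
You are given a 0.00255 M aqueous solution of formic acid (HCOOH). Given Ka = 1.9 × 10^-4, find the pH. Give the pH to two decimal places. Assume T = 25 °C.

pH = 3.22

HCOOH ⇌ HCOO- + H+
Ka = [H+]²/(0.00255 − [H+]) = 1.9 × 10^-4
The 5% rule fails; solving [H+]² + Ka·[H+] − Ka·C₀ = 0 exactly:
[H+] = [−0.00019 + √(0.00019² + 1.94e-06)]/2 = 6.08 × 10^-4 M
pH = −log[H+] = −log(6.08 × 10^-4) = 3.22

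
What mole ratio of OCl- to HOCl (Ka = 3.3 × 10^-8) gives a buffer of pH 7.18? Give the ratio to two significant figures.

pKa = -log(3.3 × 10^-8) = 7.481
pH = pKa + log(r) ⇒ log(r) = 7.18 − 7.481 = -0.301
r = [OCl-]/[HOCl] = 10^(-0.301) = 0.5

ratio = 0.50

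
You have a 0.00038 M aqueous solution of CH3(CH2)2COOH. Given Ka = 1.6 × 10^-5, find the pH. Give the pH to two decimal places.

pH = 4.15

CH3(CH2)2COOH ⇌ CH3(CH2)2COO- + H+
Ka = [H+]²/(0.00038 − [H+]) = 1.6 × 10^-5
[H+] is not negligible relative to C₀; solve [H+]² + 1.6e-05·[H+] − 6.08e-09 = 0.
[H+] = [−1.6e-05 + √(1.6e-05² + 2.43e-08)]/2 = 7.04 × 10^-5 M
pH = −log[H+] = −log(7.04 × 10^-5) = 4.15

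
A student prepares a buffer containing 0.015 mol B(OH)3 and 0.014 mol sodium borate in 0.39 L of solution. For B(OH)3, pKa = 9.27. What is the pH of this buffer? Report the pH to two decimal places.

Using pH = pKa + log([base]/[acid]) with [base]/[acid] = 0.014/0.015:
pH = 9.27 + (-0.030) = 9.24

pH = 9.24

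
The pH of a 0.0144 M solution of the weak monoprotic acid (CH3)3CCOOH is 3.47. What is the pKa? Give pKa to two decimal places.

pKa = 5.09

[H+] = 10^(-3.47) = 3.39 × 10^-4 M
At equilibrium [HA] = 0.0144 − 3.39 × 10^-4 = 1.41 × 10^-2 M
Ka = [H+][A-]/[HA] = (3.39 × 10^-4)² / 1.41 × 10^-2 = 8.15 × 10^-6
pKa = -log(8.15 × 10^-6) = 5.09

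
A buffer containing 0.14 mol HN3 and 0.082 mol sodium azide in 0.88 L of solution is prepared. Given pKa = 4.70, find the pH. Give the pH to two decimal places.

pH = 4.47

Henderson–Hasselbalch: pH = pKa + log([N3-]/[HN3]) = 4.70 + log(0.082/0.14)
pH = 4.70 + (-0.232) = 4.47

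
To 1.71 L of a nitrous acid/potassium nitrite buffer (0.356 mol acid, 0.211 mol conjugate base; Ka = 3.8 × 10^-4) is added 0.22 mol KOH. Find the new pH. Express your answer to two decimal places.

After neutralization: n(HNO2) = 0.136 mol, n(NO2-) = 0.431 mol.
pKa = −log(3.8 × 10^-4) = 3.420
pH = pKa + log(n_NO2-/n_HNO2) = 3.420 + log(0.431/0.136) = 3.420 + (+0.501)

pH = 3.92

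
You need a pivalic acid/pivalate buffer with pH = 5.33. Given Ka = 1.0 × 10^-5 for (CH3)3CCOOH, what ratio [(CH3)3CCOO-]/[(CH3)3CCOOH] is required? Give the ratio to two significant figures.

ratio = 2.1

pKa = -log(1.0 × 10^-5) = 5.000
pH = pKa + log(r) ⇒ log(r) = 5.33 − 5.000 = +0.330
r = [(CH3)3CCOO-]/[(CH3)3CCOOH] = 10^(+0.330) = 2.14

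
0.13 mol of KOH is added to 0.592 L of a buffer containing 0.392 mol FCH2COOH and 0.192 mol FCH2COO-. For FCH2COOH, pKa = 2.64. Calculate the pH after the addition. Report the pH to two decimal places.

pH = 2.73

OH- converts FCH2COOH to FCH2COO-: FCH2COOH → 0.262 mol, FCH2COO- → 0.322 mol.
pH = pKa + log(n_FCH2COO-/n_FCH2COOH) = 2.64 + log(0.322/0.262) = 2.64 + (+0.090)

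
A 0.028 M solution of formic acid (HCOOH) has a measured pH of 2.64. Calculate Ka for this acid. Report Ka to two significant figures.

Ka = 2.0 × 10^-4

[H+] = 10^(-2.64) = 2.29 × 10^-3 M
At equilibrium [HA] = 0.028 − 2.29 × 10^-3 = 2.57 × 10^-2 M
Ka = [H+][A-]/[HA] = (2.29 × 10^-3)² / 2.57 × 10^-2 = 2.0 × 10^-4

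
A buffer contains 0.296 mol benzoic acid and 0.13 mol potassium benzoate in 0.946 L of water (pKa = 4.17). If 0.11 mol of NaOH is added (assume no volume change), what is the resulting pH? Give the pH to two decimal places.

OH- converts C6H5COOH to C6H5COO-: C6H5COOH → 0.186 mol, C6H5COO- → 0.24 mol.
pH = pKa + log([A⁻]/[HA]) = 4.17 + log(0.24/0.186) = 4.17 +0.111

pH = 4.28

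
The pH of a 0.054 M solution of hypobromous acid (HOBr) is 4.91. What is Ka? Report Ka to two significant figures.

Ka = 2.8 × 10^-9

[H+] = 10^(-4.91) = 1.23 × 10^-5 M
At equilibrium [HA] = 0.054 − 1.23 × 10^-5 = 5.40 × 10^-2 M
Ka = [H+][A-]/[HA] = (1.23 × 10^-5)² / 5.40 × 10^-2 = 2.8 × 10^-9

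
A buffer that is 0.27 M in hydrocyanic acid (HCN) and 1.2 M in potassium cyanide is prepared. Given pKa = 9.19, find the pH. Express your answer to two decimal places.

Using pH = pKa + log([base]/[acid]) with [base]/[acid] = 1.2/0.27:
pH = 9.19 + (+0.648) = 9.84

pH = 9.84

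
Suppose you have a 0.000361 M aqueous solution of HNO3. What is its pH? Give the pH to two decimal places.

HNO3 is a strong acid and dissociates completely, so [H+] = 0.000361 M.
pH = -log(0.000361) = 3.44

pH = 3.44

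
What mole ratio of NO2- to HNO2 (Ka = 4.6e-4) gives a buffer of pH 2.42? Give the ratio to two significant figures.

pKa = -log(4.6 × 10^-4) = 3.337
pH = pKa + log(r) ⇒ log(r) = 2.42 − 3.337 = -0.917
r = [NO2-]/[HNO2] = 10^(-0.917) = 0.121

ratio = 0.12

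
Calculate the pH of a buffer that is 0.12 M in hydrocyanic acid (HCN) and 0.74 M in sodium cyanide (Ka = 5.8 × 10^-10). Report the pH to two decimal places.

pKa = −log(5.8 × 10^-10) = 9.237
Using pH = pKa + log([base]/[acid]) with [base]/[acid] = 0.74/0.12:
pH = 9.237 + (+0.790) = 10.03

pH = 10.03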